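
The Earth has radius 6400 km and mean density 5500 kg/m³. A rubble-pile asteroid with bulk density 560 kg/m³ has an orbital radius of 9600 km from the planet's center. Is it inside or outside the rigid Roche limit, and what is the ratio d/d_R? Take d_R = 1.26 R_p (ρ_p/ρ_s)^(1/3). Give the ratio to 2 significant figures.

inside; d/d_R ≈ 0.56

d_R = 1.26 × (6400 km) × (5500/560)^(1/3) = 17270 km
d/d_R = (9600) / (17270) = 0.56
Since d/d_R < 1, the body is inside the Roche limit.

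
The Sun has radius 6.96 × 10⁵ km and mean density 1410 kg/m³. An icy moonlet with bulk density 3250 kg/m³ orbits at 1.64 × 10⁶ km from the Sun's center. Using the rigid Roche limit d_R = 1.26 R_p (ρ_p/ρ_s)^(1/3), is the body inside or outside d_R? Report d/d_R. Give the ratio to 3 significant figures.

d_R = 1.26 × (6.96 × 10⁵ km) × (1410/3250)^(1/3) = 6.639 × 10⁵ km
d/d_R = (1.64 × 10⁶) / (6.639 × 10⁵) = 2.47
Since d/d_R > 1, the body is outside the Roche limit.

outside; d/d_R ≈ 2.47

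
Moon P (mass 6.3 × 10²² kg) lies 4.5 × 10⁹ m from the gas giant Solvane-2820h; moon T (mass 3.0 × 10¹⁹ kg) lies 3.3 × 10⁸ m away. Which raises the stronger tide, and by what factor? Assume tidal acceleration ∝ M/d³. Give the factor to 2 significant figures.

Moon T, by a factor of ≈ 1.2

Tidal acceleration ∝ M/d³, so compare M/d³ for each.
Moon P: (6.3 × 10²²) / (4.5 × 10⁹)³ = 6.914 × 10⁻⁷
Moon T: (3.0 × 10¹⁹) / (3.3 × 10⁸)³ = 8.348 × 10⁻⁷
Ratio (larger/smaller) = 1.2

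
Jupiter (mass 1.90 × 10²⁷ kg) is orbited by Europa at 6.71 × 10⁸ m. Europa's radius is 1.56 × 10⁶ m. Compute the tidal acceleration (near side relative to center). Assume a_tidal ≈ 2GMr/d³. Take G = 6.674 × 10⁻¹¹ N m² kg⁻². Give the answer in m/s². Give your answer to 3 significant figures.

1.31 × 10⁻³ m/s²

Since r ≪ d, expand the inverse-square field across one radius to get the leading 2GMr/d³ term.
Δa = 2GMr/d³
   = 2 × (6.674 × 10⁻¹¹) × (1.90 × 10²⁷) × (1.56 × 10⁶) / (6.71 × 10⁸)³
   = 1.31 × 10⁻³ m/s²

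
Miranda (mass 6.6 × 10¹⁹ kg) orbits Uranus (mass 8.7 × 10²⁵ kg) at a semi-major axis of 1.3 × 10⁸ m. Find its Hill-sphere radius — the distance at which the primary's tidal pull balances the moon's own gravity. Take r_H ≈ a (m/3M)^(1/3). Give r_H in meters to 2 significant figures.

8.2 × 10⁵ m

r_H ≈ a (m/3M)^(1/3)
    = (1.3 × 10⁸) × (6.6 × 10¹⁹ / (3 × 8.7 × 10²⁵))^(1/3)
    = 8.2 × 10⁵ m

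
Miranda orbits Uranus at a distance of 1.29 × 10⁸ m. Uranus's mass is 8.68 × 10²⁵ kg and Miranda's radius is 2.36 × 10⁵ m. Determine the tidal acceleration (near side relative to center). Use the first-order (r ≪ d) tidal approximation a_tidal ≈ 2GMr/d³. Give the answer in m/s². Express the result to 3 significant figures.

1.27 × 10⁻³ m/s²

Δa = 2GMr/d³
   = 2 × (6.674 × 10⁻¹¹) × (8.68 × 10²⁵) × (2.36 × 10⁵) / (1.29 × 10⁸)³
   = 1.27 × 10⁻³ m/s²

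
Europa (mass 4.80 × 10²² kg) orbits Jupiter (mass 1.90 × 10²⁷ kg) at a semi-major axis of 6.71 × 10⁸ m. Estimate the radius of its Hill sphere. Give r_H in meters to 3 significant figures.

1.37 × 10⁷ m

r_H ≈ a (m/3M)^(1/3)
    = (6.71 × 10⁸) × (4.80 × 10²² / (3 × 1.90 × 10²⁷))^(1/3)
    = 1.37 × 10⁷ m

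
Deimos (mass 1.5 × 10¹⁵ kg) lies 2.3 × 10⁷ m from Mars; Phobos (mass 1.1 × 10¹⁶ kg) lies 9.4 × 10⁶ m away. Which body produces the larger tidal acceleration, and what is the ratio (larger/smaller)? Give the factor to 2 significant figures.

Tidal acceleration ∝ M/d³, so compare M/d³ for each.
Deimos: (1.5 × 10¹⁵) / (2.3 × 10⁷)³ = 1.233 × 10⁻⁷
Phobos: (1.1 × 10¹⁶) / (9.4 × 10⁶)³ = 1.324 × 10⁻⁵
Ratio (larger/smaller) = 110

Phobos, by a factor of ≈ 110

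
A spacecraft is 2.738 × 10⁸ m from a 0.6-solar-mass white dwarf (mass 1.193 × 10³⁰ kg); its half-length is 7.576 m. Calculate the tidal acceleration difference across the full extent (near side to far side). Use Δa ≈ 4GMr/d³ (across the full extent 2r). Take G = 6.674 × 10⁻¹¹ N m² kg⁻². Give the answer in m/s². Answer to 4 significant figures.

1.176 × 10⁻⁴ m/s²

Δg = 4GMr/d³
   = 4 × (6.674 × 10⁻¹¹) × (1.193 × 10³⁰) × (7.576) / (2.738 × 10⁸)³
   = 1.176 × 10⁻⁴ m/s²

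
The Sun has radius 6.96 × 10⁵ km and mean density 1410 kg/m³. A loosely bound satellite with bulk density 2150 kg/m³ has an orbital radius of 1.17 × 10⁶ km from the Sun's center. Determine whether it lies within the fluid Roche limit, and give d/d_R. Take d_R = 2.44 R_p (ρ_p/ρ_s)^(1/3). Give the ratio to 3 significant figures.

d_R = 2.44 × (6.96 × 10⁵ km) × (1410/2150)^(1/3) = 1.475 × 10⁶ km
d/d_R = (1.17 × 10⁶) / (1.475 × 10⁶) = 0.793
Since d/d_R < 1, the body is inside the Roche limit.

inside; d/d_R ≈ 0.793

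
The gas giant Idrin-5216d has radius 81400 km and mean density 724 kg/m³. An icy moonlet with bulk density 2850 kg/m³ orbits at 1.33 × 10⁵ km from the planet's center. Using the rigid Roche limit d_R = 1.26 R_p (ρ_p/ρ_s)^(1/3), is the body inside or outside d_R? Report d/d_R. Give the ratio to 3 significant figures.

d_R = 1.26 × (81400 km) × (724/2850)^(1/3) = 64960 km
d/d_R = (1.33 × 10⁵) / (64960) = 2.05
Since d/d_R > 1, the body is outside the Roche limit.

outside; d/d_R ≈ 2.05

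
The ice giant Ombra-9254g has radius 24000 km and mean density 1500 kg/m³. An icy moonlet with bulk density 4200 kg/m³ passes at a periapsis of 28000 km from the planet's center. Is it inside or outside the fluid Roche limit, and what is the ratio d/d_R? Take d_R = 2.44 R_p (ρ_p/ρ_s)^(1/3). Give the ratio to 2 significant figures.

inside; d/d_R ≈ 0.67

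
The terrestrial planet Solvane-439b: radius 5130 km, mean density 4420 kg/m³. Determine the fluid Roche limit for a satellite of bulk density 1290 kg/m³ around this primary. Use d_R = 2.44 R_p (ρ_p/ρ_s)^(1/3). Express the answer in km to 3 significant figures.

18900 km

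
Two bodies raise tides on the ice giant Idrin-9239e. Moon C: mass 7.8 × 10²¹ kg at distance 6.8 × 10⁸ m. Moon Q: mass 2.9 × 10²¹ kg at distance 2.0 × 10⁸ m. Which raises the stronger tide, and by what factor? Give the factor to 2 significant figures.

Tidal stretch scales as M/d³; compute that for each body.
Moon C: (7.8 × 10²¹) / (6.8 × 10⁸)³ = 2.481 × 10⁻⁵
Moon Q: (2.9 × 10²¹) / (2.0 × 10⁸)³ = 3.625 × 10⁻⁴
Ratio (larger/smaller) = 15

Moon Q, by a factor of ≈ 15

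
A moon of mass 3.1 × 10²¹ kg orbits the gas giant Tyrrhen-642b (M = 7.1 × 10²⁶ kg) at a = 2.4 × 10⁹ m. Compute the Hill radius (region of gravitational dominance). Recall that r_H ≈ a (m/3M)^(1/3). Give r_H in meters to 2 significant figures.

2.7 × 10⁷ m

r_H ≈ a (m/3M)^(1/3)
    = (2.4 × 10⁹) × (3.1 × 10²¹ / (3 × 7.1 × 10²⁶))^(1/3)
    = 2.7 × 10⁷ m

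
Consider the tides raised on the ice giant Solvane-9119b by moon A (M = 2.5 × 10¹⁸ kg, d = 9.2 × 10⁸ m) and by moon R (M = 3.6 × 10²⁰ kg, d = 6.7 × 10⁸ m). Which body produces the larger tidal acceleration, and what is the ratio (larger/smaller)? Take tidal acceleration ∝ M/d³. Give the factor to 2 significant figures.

The tide-raising term goes as M/d³ (the gradient of a 1/d² field).
Moon A: (2.5 × 10¹⁸) / (9.2 × 10⁸)³ = 3.211 × 10⁻⁹
Moon R: (3.6 × 10²⁰) / (6.7 × 10⁸)³ = 1.197 × 10⁻⁶
Ratio (larger/smaller) = 370

Moon R, by a factor of ≈ 370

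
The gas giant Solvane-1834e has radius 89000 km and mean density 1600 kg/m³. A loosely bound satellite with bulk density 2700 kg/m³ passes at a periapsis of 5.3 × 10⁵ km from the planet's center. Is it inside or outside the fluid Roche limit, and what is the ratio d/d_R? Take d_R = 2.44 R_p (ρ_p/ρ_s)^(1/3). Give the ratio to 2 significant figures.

outside; d/d_R ≈ 2.9

d_R = 2.44 × (89000 km) × (1600/2700)^(1/3) = 1.824 × 10⁵ km
d/d_R = (5.3 × 10⁵) / (1.824 × 10⁵) = 2.9
Since d/d_R > 1, the body is outside the Roche limit.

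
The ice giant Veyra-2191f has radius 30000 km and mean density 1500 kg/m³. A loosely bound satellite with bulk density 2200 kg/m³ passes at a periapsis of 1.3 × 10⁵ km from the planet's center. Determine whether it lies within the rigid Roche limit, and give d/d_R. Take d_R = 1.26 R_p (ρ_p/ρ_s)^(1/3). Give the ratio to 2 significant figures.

d_R = 1.26 × (30000 km) × (1500/2200)^(1/3) = 33270 km
d/d_R = (1.3 × 10⁵) / (33270) = 3.9
Since d/d_R > 1, the body is outside the Roche limit.

outside; d/d_R ≈ 3.9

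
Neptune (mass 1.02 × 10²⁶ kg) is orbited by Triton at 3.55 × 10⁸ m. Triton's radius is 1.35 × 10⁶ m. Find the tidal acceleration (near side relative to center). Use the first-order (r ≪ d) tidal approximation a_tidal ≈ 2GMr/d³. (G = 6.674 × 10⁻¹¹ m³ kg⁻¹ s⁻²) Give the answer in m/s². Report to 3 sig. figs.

Δg = 2GMr/d³
   = 2 × (6.674 × 10⁻¹¹) × (1.02 × 10²⁶) × (1.35 × 10⁶) / (3.55 × 10⁸)³
   = 4.11 × 10⁻⁴ m/s²

4.11 × 10⁻⁴ m/s²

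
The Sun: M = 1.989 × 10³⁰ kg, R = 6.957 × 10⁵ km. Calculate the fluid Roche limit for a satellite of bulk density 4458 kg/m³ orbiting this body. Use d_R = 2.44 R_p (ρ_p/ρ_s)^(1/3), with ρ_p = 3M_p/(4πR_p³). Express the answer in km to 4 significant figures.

1.157 × 10⁶ km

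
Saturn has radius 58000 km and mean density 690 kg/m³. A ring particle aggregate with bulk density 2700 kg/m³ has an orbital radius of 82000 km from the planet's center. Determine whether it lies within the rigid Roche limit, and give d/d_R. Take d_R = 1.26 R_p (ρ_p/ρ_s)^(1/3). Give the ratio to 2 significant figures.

outside; d/d_R ≈ 1.8

d_R = 1.26 × (58000 km) × (690/2700)^(1/3) = 46380 km
d/d_R = (82000) / (46380) = 1.8
Since d/d_R > 1, the body is outside the Roche limit.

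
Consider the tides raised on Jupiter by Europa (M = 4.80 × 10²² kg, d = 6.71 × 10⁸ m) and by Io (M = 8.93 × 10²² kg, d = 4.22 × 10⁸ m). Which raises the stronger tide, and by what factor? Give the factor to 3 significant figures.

Io, by a factor of ≈ 7.48

Tidal acceleration ∝ M/d³, so compare M/d³ for each.
Europa: (4.80 × 10²²) / (6.71 × 10⁸)³ = 1.589 × 10⁻⁴
Io: (8.93 × 10²²) / (4.22 × 10⁸)³ = 1.188 × 10⁻³
Ratio (larger/smaller) = 7.48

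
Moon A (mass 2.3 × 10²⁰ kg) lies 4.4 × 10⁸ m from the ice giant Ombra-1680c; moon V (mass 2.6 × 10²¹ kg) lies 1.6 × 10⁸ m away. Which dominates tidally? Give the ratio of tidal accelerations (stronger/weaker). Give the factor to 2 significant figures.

The tide-raising term goes as M/d³ (the gradient of a 1/d² field).
Moon A: (2.3 × 10²⁰) / (4.4 × 10⁸)³ = 2.700 × 10⁻⁶
Moon V: (2.6 × 10²¹) / (1.6 × 10⁸)³ = 6.348 × 10⁻⁴
Ratio (larger/smaller) = 240

Moon V, by a factor of ≈ 240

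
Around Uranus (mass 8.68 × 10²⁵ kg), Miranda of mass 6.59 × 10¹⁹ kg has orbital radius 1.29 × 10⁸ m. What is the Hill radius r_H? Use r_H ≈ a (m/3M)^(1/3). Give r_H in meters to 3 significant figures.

8.16 × 10⁵ m

r_H ≈ a (m/3M)^(1/3)
    = (1.29 × 10⁸) × (6.59 × 10¹⁹ / (3 × 8.68 × 10²⁵))^(1/3)
    = 8.16 × 10⁵ m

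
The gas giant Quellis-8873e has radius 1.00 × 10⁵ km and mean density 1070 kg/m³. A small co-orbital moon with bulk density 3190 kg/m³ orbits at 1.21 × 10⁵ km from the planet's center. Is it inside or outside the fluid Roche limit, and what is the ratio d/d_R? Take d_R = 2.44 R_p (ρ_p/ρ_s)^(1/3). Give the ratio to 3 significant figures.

d_R = 2.44 × (1.00 × 10⁵ km) × (1070/3190)^(1/3) = 1.695 × 10⁵ km
d/d_R = (1.21 × 10⁵) / (1.695 × 10⁵) = 0.714
Since d/d_R < 1, the body is inside the Roche limit.

inside; d/d_R ≈ 0.714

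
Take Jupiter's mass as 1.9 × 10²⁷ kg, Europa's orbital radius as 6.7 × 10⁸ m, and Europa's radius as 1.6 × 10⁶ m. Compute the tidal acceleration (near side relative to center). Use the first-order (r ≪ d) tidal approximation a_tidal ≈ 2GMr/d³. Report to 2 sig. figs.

Δa = 2GMr/d³
   = 2 × (6.674 × 10⁻¹¹) × (1.9 × 10²⁷) × (1.6 × 10⁶) / (6.7 × 10⁸)³
   = 1.3 × 10⁻³ m/s²

1.3 × 10⁻³ m/s²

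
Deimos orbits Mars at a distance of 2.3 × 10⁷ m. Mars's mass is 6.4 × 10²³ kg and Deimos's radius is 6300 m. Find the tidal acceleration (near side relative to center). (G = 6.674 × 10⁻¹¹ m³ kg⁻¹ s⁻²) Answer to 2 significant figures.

4.4 × 10⁻⁵ m/s²

Differencing GM/(d−r)² and GM/d² to first order in r/d gives 2GMr/d³.
a_tidal = 2GMr/d³
        = 2 × (6.674 × 10⁻¹¹) × (6.4 × 10²³) × (6300) / (2.3 × 10⁷)³
        = 4.4 × 10⁻⁵ m/s²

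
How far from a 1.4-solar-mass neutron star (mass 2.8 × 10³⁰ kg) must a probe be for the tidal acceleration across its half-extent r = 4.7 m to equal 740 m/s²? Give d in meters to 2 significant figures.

1.3 × 10⁶ m

2GMr/d³ = a_tidal  ⇒  d = (2GMr / a_tidal)^(1/3)
d = (2 × 6.674×10⁻¹¹ × (2.8 × 10³⁰) × (4.7) / (740))^(1/3)
  = 1.3 × 10⁶ m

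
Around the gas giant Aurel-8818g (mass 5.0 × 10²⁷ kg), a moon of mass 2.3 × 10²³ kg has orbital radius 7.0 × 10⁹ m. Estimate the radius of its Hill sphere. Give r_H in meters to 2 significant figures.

1.7 × 10⁸ m

r_H ≈ a (m/3M)^(1/3)
    = (7.0 × 10⁹) × (2.3 × 10²³ / (3 × 5.0 × 10²⁷))^(1/3)
    = 1.7 × 10⁸ m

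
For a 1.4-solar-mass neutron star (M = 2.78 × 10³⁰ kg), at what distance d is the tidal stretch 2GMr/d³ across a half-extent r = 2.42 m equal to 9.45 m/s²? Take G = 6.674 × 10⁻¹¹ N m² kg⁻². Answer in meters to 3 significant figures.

2GMr/d³ = a_tidal  ⇒  d = (2GMr / a_tidal)^(1/3)
d = (2 × 6.674×10⁻¹¹ × (2.78 × 10³⁰) × (2.42) / (9.45))^(1/3)
  = 4.56 × 10⁶ m

4.56 × 10⁶ m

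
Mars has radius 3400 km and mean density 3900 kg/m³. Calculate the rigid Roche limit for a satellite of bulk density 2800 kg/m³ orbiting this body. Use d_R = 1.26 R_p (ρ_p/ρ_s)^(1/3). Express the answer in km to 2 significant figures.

4800 km

d_R = 1.26 × 3400 km × (3900/2800)^(1/3)
    = 4800 km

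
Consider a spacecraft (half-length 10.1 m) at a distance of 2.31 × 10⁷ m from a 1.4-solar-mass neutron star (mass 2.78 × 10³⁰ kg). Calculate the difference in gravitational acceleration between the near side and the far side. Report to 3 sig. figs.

Δg = 4GMr/d³
   = 4 × (6.674 × 10⁻¹¹) × (2.78 × 10³⁰) × (10.1) / (2.31 × 10⁷)³
   = 6.08 × 10⁻¹ m/s²

6.08 × 10⁻¹ m/s²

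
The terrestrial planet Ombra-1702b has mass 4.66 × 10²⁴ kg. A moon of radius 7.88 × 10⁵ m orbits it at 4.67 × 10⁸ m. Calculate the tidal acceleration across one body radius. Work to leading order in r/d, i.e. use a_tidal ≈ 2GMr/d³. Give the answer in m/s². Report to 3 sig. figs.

4.81 × 10⁻⁶ m/s²

Δg = 2GMr/d³
   = 2 × (6.674 × 10⁻¹¹) × (4.66 × 10²⁴) × (7.88 × 10⁵) / (4.67 × 10⁸)³
   = 4.81 × 10⁻⁶ m/s²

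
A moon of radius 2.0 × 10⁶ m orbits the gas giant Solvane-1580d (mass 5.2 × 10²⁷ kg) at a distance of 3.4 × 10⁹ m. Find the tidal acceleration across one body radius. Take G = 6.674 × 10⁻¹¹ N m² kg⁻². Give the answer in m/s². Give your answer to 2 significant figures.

a_tidal = 2GMr/d³
        = 2 × (6.674 × 10⁻¹¹) × (5.2 × 10²⁷) × (2.0 × 10⁶) / (3.4 × 10⁹)³
        = 3.5 × 10⁻⁵ m/s²

3.5 × 10⁻⁵ m/s²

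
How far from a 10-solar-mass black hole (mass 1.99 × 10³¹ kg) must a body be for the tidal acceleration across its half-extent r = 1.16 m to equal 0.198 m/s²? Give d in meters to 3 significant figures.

2GMr/d³ = a_tidal  ⇒  d = (2GMr / a_tidal)^(1/3)
d = (2 × 6.674×10⁻¹¹ × (1.99 × 10³¹) × (1.16) / (0.198))^(1/3)
  = 2.50 × 10⁷ m

2.50 × 10⁷ m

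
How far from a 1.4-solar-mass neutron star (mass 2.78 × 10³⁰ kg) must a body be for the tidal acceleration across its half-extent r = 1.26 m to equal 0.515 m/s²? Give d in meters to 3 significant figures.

9.68 × 10⁶ m

2GMr/d³ = a_tidal  ⇒  d = (2GMr / a_tidal)^(1/3)
d = (2 × 6.674×10⁻¹¹ × (2.78 × 10³⁰) × (1.26) / (0.515))^(1/3)
  = 9.68 × 10⁶ m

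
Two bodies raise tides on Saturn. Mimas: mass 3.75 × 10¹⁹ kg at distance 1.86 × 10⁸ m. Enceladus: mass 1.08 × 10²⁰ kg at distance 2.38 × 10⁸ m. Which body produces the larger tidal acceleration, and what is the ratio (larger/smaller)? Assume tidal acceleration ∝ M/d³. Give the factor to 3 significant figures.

Enceladus, by a factor of ≈ 1.37

Tidal stretch scales as M/d³; compute that for each body.
Mimas: (3.75 × 10¹⁹) / (1.86 × 10⁸)³ = 5.828 × 10⁻⁶
Enceladus: (1.08 × 10²⁰) / (2.38 × 10⁸)³ = 8.011 × 10⁻⁶
Ratio (larger/smaller) = 1.37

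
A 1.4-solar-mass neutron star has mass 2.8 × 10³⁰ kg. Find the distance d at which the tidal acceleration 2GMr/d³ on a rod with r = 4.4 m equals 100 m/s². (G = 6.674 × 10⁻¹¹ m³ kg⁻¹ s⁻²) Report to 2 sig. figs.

2GMr/d³ = a_tidal  ⇒  d = (2GMr / a_tidal)^(1/3)
d = (2 × 6.674×10⁻¹¹ × (2.8 × 10³⁰) × (4.4) / (100))^(1/3)
  = 2.5 × 10⁶ m

2.5 × 10⁶ m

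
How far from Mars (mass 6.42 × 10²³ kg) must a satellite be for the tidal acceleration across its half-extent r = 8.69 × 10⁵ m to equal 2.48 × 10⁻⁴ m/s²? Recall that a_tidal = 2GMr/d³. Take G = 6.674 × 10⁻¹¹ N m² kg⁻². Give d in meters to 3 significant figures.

6.70 × 10⁷ m

2GMr/d³ = a_tidal  ⇒  d = (2GMr / a_tidal)^(1/3)
d = (2 × 6.674×10⁻¹¹ × (6.42 × 10²³) × (8.69 × 10⁵) / (2.48 × 10⁻⁴))^(1/3)
  = 6.70 × 10⁷ m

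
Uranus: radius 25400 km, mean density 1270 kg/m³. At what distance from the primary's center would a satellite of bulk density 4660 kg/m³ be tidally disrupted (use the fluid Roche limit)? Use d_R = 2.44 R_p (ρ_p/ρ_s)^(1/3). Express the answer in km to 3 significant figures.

40200 km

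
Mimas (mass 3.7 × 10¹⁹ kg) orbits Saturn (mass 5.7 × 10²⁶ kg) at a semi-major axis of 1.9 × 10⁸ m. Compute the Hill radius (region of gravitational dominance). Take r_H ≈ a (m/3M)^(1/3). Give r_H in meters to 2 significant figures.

r_H ≈ a (m/3M)^(1/3)
    = (1.9 × 10⁸) × (3.7 × 10¹⁹ / (3 × 5.7 × 10²⁶))^(1/3)
    = 5.3 × 10⁵ m

5.3 × 10⁵ m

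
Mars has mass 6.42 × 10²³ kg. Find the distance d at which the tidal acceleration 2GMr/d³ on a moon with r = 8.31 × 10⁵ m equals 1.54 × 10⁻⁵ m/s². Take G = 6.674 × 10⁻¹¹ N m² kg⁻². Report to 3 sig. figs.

1.67 × 10⁸ m

2GMr/d³ = a_tidal  ⇒  d = (2GMr / a_tidal)^(1/3)
d = (2 × 6.674×10⁻¹¹ × (6.42 × 10²³) × (8.31 × 10⁵) / (1.54 × 10⁻⁵))^(1/3)
  = 1.67 × 10⁸ m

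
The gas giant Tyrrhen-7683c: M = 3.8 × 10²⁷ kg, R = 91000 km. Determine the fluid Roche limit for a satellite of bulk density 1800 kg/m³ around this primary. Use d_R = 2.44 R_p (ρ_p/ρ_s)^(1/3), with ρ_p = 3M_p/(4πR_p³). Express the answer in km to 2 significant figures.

1.9 × 10⁵ km

ρ_p = 3M_p/(4πR_p³) = 3 × (3.8 × 10²⁷) / (4π × (9.1 × 10⁷ m)³) = 1200 kg/m³
d_R = 2.44 × 91000 km × (1200/1800)^(1/3)
    = 1.9 × 10⁵ km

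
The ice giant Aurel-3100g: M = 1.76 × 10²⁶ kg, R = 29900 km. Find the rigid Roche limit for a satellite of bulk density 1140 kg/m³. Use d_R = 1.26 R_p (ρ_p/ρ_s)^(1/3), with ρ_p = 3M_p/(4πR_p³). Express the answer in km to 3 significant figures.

ρ_p = 3M_p/(4πR_p³) = 3 × (1.76 × 10²⁶) / (4π × (2.99 × 10⁷ m)³) = 1570 kg/m³
d_R = 1.26 × 29900 km × (1570/1140)^(1/3)
    = 41900 km

41900 km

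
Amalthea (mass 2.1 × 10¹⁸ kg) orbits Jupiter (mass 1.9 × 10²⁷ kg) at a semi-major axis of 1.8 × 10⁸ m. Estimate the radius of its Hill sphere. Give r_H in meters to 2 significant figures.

1.3 × 10⁵ m

r_H ≈ a (m/3M)^(1/3)
    = (1.8 × 10⁸) × (2.1 × 10¹⁸ / (3 × 1.9 × 10²⁷))^(1/3)
    = 1.3 × 10⁵ m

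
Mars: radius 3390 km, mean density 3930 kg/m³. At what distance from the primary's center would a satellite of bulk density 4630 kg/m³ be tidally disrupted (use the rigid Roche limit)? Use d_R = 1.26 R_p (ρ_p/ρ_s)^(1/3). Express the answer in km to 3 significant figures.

4040 km

d_R = 1.26 × 3390 km × (3930/4630)^(1/3)
    = 4040 km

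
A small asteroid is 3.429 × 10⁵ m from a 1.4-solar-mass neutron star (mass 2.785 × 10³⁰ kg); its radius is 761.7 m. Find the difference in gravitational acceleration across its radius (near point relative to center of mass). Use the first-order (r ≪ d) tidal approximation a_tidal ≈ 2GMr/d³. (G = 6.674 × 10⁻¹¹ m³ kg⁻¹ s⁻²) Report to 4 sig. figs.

a_tidal = 2GMr/d³
        = 2 × (6.674 × 10⁻¹¹) × (2.785 × 10³⁰) × (761.7) / (3.429 × 10⁵)³
        = 7.023 × 10⁶ m/s²

7.023 × 10⁶ m/s²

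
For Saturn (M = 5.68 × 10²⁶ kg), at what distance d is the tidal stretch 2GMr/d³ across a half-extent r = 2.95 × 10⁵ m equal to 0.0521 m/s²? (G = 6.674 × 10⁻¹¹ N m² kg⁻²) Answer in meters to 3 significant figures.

7.54 × 10⁷ m

2GMr/d³ = a_tidal  ⇒  d = (2GMr / a_tidal)^(1/3)
d = (2 × 6.674×10⁻¹¹ × (5.68 × 10²⁶) × (2.95 × 10⁵) / (0.0521))^(1/3)
  = 7.54 × 10⁷ m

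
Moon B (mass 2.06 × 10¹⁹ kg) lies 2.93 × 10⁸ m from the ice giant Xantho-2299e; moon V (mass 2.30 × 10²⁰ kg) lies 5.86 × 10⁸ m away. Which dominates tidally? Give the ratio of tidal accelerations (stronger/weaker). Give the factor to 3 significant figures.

Moon V, by a factor of ≈ 1.40

Compare M/d³ for the two perturbers:
Moon B: (2.06 × 10¹⁹) / (2.93 × 10⁸)³ = 8.190 × 10⁻⁷
Moon V: (2.30 × 10²⁰) / (5.86 × 10⁸)³ = 1.143 × 10⁻⁶
Ratio (larger/smaller) = 1.40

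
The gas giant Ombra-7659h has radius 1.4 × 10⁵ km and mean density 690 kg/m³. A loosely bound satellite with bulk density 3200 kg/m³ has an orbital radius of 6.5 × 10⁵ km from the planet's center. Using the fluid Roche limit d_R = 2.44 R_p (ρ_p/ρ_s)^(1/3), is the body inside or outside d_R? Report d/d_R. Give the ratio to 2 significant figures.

outside; d/d_R ≈ 3.2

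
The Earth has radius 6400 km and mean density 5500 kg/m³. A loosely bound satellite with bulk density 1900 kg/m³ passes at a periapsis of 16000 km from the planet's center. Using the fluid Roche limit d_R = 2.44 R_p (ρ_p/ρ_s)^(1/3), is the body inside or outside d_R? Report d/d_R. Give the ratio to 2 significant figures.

inside; d/d_R ≈ 0.72

d_R = 2.44 × (6400 km) × (5500/1900)^(1/3) = 22260 km
d/d_R = (16000) / (22260) = 0.72
Since d/d_R < 1, the body is inside the Roche limit.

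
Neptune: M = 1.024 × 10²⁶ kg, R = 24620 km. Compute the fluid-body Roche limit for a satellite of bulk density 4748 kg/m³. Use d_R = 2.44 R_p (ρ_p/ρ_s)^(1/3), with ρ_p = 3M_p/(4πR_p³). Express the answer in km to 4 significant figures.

42130 km

ρ_p = 3M_p/(4πR_p³) = 3 × (1.024 × 10²⁶) / (4π × (2.462 × 10⁷ m)³) = 1638 kg/m³
d_R = 2.44 × 24620 km × (1638/4748)^(1/3)
    = 42130 km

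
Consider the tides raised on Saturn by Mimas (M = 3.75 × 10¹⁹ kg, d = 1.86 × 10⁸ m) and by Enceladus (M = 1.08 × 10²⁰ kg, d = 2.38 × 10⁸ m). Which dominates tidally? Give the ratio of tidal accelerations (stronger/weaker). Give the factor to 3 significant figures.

Tidal acceleration ∝ M/d³, so compare M/d³ for each.
Mimas: (3.75 × 10¹⁹) / (1.86 × 10⁸)³ = 5.828 × 10⁻⁶
Enceladus: (1.08 × 10²⁰) / (2.38 × 10⁸)³ = 8.011 × 10⁻⁶
Ratio (larger/smaller) = 1.37

Enceladus, by a factor of ≈ 1.37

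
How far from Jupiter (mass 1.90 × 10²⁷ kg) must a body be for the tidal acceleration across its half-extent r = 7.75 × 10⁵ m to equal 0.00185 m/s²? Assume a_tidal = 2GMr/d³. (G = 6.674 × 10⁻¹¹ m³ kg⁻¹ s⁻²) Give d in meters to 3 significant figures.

2GMr/d³ = a_tidal  ⇒  d = (2GMr / a_tidal)^(1/3)
d = (2 × 6.674×10⁻¹¹ × (1.90 × 10²⁷) × (7.75 × 10⁵) / (0.00185))^(1/3)
  = 4.74 × 10⁸ m

4.74 × 10⁸ m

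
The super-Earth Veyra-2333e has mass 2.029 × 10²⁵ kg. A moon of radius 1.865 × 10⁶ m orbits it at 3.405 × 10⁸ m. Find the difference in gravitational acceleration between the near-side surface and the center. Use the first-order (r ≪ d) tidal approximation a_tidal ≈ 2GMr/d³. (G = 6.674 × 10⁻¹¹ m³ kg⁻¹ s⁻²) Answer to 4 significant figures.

Δa = 2GMr/d³
   = 2 × (6.674 × 10⁻¹¹) × (2.029 × 10²⁵) × (1.865 × 10⁶) / (3.405 × 10⁸)³
   = 1.279 × 10⁻⁴ m/s²

1.279 × 10⁻⁴ m/s²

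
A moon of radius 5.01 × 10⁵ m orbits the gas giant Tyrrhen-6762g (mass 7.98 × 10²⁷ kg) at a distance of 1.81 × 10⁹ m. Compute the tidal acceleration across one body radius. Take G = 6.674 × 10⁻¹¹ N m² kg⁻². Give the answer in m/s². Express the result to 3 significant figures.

9.00 × 10⁻⁵ m/s²

Since r ≪ d, expand the inverse-square field across one radius to get the leading 2GMr/d³ term.
a_tidal = 2GMr/d³
        = 2 × (6.674 × 10⁻¹¹) × (7.98 × 10²⁷) × (5.01 × 10⁵) / (1.81 × 10⁹)³
        = 9.00 × 10⁻⁵ m/s²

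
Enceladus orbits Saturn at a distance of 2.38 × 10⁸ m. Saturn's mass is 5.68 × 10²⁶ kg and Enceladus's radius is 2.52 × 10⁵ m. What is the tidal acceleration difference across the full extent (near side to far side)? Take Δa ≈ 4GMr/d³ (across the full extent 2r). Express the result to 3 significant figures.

2.83 × 10⁻³ m/s²

a_tidal = 4GMr/d³
        = 4 × (6.674 × 10⁻¹¹) × (5.68 × 10²⁶) × (2.52 × 10⁵) / (2.38 × 10⁸)³
        = 2.83 × 10⁻³ m/s²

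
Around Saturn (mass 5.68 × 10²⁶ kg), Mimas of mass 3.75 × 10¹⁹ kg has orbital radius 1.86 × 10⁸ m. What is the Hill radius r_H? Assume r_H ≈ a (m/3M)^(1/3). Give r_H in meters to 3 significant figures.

r_H ≈ a (m/3M)^(1/3)
    = (1.86 × 10⁸) × (3.75 × 10¹⁹ / (3 × 5.68 × 10²⁶))^(1/3)
    = 5.21 × 10⁵ m

5.21 × 10⁵ m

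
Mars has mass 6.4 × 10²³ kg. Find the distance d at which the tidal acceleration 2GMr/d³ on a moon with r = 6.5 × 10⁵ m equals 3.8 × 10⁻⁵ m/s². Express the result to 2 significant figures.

1.1 × 10⁸ m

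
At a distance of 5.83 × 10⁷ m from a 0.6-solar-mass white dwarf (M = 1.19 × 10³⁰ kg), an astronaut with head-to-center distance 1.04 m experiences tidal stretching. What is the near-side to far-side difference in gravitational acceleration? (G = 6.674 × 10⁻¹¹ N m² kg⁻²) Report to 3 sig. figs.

1.67 × 10⁻³ m/s²

Δa = 4GMr/d³
   = 4 × (6.674 × 10⁻¹¹) × (1.19 × 10³⁰) × (1.04) / (5.83 × 10⁷)³
   = 1.67 × 10⁻³ m/s²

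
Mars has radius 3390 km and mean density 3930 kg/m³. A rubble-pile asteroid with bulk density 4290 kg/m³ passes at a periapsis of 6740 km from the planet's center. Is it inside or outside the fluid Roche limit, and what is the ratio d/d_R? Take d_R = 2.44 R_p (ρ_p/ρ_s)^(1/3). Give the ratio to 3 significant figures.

inside; d/d_R ≈ 0.839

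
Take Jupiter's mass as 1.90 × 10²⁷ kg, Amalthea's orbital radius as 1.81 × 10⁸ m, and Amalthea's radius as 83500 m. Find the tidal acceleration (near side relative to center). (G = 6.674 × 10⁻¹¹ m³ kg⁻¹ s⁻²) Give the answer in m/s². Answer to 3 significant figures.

Since r ≪ d, expand the inverse-square field across one radius to get the leading 2GMr/d³ term.
Δg = 2GMr/d³
   = 2 × (6.674 × 10⁻¹¹) × (1.90 × 10²⁷) × (83500) / (1.81 × 10⁸)³
   = 3.57 × 10⁻³ m/s²

3.57 × 10⁻³ m/s²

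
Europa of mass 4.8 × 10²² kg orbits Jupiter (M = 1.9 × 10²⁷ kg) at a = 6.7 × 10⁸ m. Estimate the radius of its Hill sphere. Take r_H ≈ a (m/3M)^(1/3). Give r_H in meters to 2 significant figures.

1.4 × 10⁷ m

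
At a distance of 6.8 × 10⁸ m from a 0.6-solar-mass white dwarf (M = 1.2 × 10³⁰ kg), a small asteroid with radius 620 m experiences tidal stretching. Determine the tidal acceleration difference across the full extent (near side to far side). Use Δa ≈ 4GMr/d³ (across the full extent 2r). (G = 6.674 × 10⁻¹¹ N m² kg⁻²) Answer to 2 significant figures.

6.3 × 10⁻⁴ m/s²

a_tidal = 4GMr/d³
        = 4 × (6.674 × 10⁻¹¹) × (1.2 × 10³⁰) × (620) / (6.8 × 10⁸)³
        = 6.3 × 10⁻⁴ m/s²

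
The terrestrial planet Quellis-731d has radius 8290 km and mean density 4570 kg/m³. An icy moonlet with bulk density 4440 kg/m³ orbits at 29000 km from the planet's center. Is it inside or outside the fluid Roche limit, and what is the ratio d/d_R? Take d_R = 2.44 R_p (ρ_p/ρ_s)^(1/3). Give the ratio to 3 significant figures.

outside; d/d_R ≈ 1.42

d_R = 2.44 × (8290 km) × (4570/4440)^(1/3) = 20420 km
d/d_R = (29000) / (20420) = 1.42
Since d/d_R > 1, the body is outside the Roche limit.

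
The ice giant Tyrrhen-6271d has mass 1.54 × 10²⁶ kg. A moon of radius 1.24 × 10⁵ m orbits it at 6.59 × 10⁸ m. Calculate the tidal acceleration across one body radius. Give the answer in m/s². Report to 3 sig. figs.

8.91 × 10⁻⁶ m/s²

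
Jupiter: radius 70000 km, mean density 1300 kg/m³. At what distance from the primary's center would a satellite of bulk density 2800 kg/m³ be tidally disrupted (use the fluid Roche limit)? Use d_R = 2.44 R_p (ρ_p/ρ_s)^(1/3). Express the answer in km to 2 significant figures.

d_R = 2.44 × 70000 km × (1300/2800)^(1/3)
    = 1.3 × 10⁵ km

1.3 × 10⁵ km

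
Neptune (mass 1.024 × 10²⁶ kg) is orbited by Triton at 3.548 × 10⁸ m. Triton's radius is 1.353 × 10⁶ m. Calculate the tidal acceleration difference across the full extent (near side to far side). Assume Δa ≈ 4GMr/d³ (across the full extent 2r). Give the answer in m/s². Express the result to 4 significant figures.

Differencing GM/(d−r)² and GM/(d+r)² to first order in r/d gives 4GMr/d³.
Δa = 4GMr/d³
   = 4 × (6.674 × 10⁻¹¹) × (1.024 × 10²⁶) × (1.353 × 10⁶) / (3.548 × 10⁸)³
   = 8.281 × 10⁻⁴ m/s²

8.281 × 10⁻⁴ m/s²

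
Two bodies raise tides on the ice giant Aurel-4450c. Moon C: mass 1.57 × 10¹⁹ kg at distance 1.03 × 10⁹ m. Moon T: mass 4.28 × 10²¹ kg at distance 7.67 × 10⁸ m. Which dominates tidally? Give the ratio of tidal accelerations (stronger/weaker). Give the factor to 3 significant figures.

Moon T, by a factor of ≈ 660

The tide-raising term goes as M/d³ (the gradient of a 1/d² field).
Moon C: (1.57 × 10¹⁹) / (1.03 × 10⁹)³ = 1.437 × 10⁻⁸
Moon T: (4.28 × 10²¹) / (7.67 × 10⁸)³ = 9.485 × 10⁻⁶
Ratio (larger/smaller) = 660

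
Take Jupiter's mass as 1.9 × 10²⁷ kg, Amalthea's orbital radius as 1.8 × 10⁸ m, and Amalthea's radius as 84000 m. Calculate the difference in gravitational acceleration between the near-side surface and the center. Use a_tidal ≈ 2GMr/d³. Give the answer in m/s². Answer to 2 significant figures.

3.7 × 10⁻³ m/s²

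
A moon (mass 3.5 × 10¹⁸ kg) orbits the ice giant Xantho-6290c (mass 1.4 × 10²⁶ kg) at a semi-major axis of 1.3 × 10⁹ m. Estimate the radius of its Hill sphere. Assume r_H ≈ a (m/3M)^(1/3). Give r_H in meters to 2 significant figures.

2.6 × 10⁶ m

r_H ≈ a (m/3M)^(1/3)
    = (1.3 × 10⁹) × (3.5 × 10¹⁸ / (3 × 1.4 × 10²⁶))^(1/3)
    = 2.6 × 10⁶ m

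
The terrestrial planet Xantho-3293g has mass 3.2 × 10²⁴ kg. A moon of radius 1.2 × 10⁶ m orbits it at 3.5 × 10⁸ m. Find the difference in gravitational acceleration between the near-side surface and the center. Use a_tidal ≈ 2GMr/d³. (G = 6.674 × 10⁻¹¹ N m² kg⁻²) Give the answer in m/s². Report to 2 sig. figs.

a_tidal = 2GMr/d³
        = 2 × (6.674 × 10⁻¹¹) × (3.2 × 10²⁴) × (1.2 × 10⁶) / (3.5 × 10⁸)³
        = 1.2 × 10⁻⁵ m/s²

1.2 × 10⁻⁵ m/s²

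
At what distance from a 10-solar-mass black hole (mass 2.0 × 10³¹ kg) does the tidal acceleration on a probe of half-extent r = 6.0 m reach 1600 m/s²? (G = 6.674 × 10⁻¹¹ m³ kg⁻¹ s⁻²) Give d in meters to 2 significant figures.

2.2 × 10⁶ m

2GMr/d³ = a_tidal  ⇒  d = (2GMr / a_tidal)^(1/3)
d = (2 × 6.674×10⁻¹¹ × (2.0 × 10³¹) × (6.0) / (1600))^(1/3)
  = 2.2 × 10⁶ m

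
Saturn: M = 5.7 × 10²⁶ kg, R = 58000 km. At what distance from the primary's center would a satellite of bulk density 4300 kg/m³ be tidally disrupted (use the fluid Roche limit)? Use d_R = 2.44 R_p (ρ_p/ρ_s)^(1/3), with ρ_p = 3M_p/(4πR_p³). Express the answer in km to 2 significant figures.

ρ_p = 3M_p/(4πR_p³) = 3 × (5.7 × 10²⁶) / (4π × (5.8 × 10⁷ m)³) = 700 kg/m³
d_R = 2.44 × 58000 km × (700/4300)^(1/3)
    = 77000 km

77000 km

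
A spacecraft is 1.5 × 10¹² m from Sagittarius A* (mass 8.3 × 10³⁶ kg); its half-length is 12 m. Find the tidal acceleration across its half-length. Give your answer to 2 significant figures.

3.9 × 10⁻⁹ m/s²

Δg = 2GMr/d³
   = 2 × (6.674 × 10⁻¹¹) × (8.3 × 10³⁶) × (12) / (1.5 × 10¹²)³
   = 3.9 × 10⁻⁹ m/s²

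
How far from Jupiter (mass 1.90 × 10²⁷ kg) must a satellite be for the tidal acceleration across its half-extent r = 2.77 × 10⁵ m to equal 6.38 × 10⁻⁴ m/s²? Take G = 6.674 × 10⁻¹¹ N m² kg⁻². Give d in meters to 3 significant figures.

4.79 × 10⁸ m

2GMr/d³ = a_tidal  ⇒  d = (2GMr / a_tidal)^(1/3)
d = (2 × 6.674×10⁻¹¹ × (1.90 × 10²⁷) × (2.77 × 10⁵) / (6.38 × 10⁻⁴))^(1/3)
  = 4.79 × 10⁸ m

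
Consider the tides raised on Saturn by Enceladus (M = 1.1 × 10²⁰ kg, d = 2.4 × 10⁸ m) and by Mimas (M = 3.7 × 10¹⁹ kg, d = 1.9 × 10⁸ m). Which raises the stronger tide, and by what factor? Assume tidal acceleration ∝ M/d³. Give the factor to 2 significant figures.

Enceladus, by a factor of ≈ 1.5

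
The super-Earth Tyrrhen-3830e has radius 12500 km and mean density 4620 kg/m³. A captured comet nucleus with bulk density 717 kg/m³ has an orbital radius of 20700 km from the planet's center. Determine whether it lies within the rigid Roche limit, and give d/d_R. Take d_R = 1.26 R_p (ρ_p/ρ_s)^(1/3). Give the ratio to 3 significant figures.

d_R = 1.26 × (12500 km) × (4620/717)^(1/3) = 29310 km
d/d_R = (20700) / (29310) = 0.706
Since d/d_R < 1, the body is inside the Roche limit.

inside; d/d_R ≈ 0.706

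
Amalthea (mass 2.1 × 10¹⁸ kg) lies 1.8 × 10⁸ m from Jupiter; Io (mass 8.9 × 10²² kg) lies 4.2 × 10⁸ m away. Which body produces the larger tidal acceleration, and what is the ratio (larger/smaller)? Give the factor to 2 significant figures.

Io, by a factor of ≈ 3300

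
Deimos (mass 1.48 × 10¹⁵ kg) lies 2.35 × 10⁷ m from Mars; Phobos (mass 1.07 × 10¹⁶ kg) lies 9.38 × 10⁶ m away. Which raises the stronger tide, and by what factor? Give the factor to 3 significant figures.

Compare M/d³ for the two perturbers:
Deimos: (1.48 × 10¹⁵) / (2.35 × 10⁷)³ = 1.140 × 10⁻⁷
Phobos: (1.07 × 10¹⁶) / (9.38 × 10⁶)³ = 1.297 × 10⁻⁵
Ratio (larger/smaller) = 114

Phobos, by a factor of ≈ 114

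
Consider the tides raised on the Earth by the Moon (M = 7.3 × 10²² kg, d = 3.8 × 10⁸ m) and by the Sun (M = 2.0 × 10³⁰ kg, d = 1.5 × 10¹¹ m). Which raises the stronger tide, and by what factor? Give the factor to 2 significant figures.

The Moon, by a factor of ≈ 2.2

Tidal acceleration ∝ M/d³, so compare M/d³ for each.
The Moon: (7.3 × 10²²) / (3.8 × 10⁸)³ = 1.330 × 10⁻³
The Sun: (2.0 × 10³⁰) / (1.5 × 10¹¹)³ = 5.926 × 10⁻⁴
Ratio (larger/smaller) = 2.2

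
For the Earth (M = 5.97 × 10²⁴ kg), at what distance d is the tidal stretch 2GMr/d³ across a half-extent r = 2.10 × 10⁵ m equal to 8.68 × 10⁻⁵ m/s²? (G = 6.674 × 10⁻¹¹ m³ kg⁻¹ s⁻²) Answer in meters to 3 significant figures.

1.24 × 10⁸ m

2GMr/d³ = a_tidal  ⇒  d = (2GMr / a_tidal)^(1/3)
d = (2 × 6.674×10⁻¹¹ × (5.97 × 10²⁴) × (2.10 × 10⁵) / (8.68 × 10⁻⁵))^(1/3)
  = 1.24 × 10⁸ m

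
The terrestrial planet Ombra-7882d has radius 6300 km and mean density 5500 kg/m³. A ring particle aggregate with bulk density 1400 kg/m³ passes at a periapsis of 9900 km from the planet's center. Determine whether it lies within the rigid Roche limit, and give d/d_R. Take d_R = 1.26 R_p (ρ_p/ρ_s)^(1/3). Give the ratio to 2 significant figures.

inside; d/d_R ≈ 0.79

d_R = 1.26 × (6300 km) × (5500/1400)^(1/3) = 12530 km
d/d_R = (9900) / (12530) = 0.79
Since d/d_R < 1, the body is inside the Roche limit.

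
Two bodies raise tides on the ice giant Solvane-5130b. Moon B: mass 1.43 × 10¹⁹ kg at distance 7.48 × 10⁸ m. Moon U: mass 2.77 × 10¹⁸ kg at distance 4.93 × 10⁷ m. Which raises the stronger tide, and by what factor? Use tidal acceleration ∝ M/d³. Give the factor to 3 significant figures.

Moon U, by a factor of ≈ 677

The tide-raising term goes as M/d³ (the gradient of a 1/d² field).
Moon B: (1.43 × 10¹⁹) / (7.48 × 10⁸)³ = 3.417 × 10⁻⁸
Moon U: (2.77 × 10¹⁸) / (4.93 × 10⁷)³ = 2.312 × 10⁻⁵
Ratio (larger/smaller) = 677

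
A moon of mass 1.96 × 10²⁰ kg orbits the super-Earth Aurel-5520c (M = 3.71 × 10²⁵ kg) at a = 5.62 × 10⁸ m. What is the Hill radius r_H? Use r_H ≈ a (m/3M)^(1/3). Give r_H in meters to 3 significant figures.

r_H ≈ a (m/3M)^(1/3)
    = (5.62 × 10⁸) × (1.96 × 10²⁰ / (3 × 3.71 × 10²⁵))^(1/3)
    = 6.79 × 10⁶ m

6.79 × 10⁶ m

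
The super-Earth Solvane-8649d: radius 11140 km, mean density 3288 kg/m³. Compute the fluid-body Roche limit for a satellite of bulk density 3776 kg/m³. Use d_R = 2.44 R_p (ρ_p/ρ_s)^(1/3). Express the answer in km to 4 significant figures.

25960 km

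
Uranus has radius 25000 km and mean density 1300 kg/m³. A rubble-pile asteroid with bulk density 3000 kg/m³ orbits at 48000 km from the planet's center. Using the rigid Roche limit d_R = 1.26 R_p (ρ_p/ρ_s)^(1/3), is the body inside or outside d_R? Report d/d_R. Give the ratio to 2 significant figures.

d_R = 1.26 × (25000 km) × (1300/3000)^(1/3) = 23840 km
d/d_R = (48000) / (23840) = 2.0
Since d/d_R > 1, the body is outside the Roche limit.

outside; d/d_R ≈ 2.0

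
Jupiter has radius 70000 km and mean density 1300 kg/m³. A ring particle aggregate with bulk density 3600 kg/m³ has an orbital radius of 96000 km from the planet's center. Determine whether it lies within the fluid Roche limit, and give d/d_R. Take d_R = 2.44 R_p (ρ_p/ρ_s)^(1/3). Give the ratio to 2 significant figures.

inside; d/d_R ≈ 0.79

d_R = 2.44 × (70000 km) × (1300/3600)^(1/3) = 1.216 × 10⁵ km
d/d_R = (96000) / (1.216 × 10⁵) = 0.79
Since d/d_R < 1, the body is inside the Roche limit.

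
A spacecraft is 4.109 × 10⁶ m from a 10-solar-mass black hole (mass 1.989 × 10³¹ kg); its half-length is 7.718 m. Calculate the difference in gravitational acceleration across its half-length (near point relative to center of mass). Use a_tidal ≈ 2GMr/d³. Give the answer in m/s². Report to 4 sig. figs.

a_tidal = 2GMr/d³
        = 2 × (6.674 × 10⁻¹¹) × (1.989 × 10³¹) × (7.718) / (4.109 × 10⁶)³
        = 2.954 × 10² m/s²

2.954 × 10² m/s²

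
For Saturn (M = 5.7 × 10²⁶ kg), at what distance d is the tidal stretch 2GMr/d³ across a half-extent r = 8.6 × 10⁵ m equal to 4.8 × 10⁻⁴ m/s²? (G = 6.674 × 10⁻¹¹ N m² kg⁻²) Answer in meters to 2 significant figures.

2GMr/d³ = a_tidal  ⇒  d = (2GMr / a_tidal)^(1/3)
d = (2 × 6.674×10⁻¹¹ × (5.7 × 10²⁶) × (8.6 × 10⁵) / (4.8 × 10⁻⁴))^(1/3)
  = 5.1 × 10⁸ m

5.1 × 10⁸ m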